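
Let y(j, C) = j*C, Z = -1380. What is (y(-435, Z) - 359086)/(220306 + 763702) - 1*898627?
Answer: -442127957901/492004 ≈ -8.9863e+5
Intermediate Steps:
y(j, C) = C*j
(y(-435, Z) - 359086)/(220306 + 763702) - 1*898627 = (-1380*(-435) - 359086)/(220306 + 763702) - 1*898627 = (600300 - 359086)/984008 - 898627 = 241214*(1/984008) - 898627 = 120607/492004 - 898627 = -442127957901/492004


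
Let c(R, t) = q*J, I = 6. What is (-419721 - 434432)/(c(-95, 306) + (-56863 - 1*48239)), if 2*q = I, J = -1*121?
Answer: 854153/105465 ≈ 8.0989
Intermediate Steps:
J = -121
q = 3 (q = (½)*6 = 3)
c(R, t) = -363 (c(R, t) = 3*(-121) = -363)
(-419721 - 434432)/(c(-95, 306) + (-56863 - 1*48239)) = (-419721 - 434432)/(-363 + (-56863 - 1*48239)) = -854153/(-363 + (-56863 - 48239)) = -854153/(-363 - 105102) = -854153/(-105465) = -854153*(-1/105465) = 854153/105465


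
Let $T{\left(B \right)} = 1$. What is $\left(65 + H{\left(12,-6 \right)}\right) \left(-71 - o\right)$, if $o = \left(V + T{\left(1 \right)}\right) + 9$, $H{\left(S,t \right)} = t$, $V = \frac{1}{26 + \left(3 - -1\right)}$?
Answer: $- \frac{143429}{30} \approx -4781.0$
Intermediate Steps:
$V = \frac{1}{30}$ ($V = \frac{1}{26 + \left(3 + 1\right)} = \frac{1}{26 + 4} = \frac{1}{30} \approx 0.033333$)
$o = \frac{301}{30}$ ($o = \left(\frac{1}{30} + 1\right) + 9 = \frac{31}{30} + 9 = \frac{301}{30} \approx 10.033$)
$\left(65 + H{\left(12,-6 \right)}\right) \left(-71 - o\right) = \left(65 - 6\right) \left(-71 - \frac{301}{30}\right) = 59 \left(-71 - \frac{301}{30}\right) = 59 \left(- \frac{2431}{30}\right) = - \frac{143429}{30}$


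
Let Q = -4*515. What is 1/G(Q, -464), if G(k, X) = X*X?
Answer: 1/215296 ≈ 4.6448e-6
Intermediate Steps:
Q = -2060
G(k, X) = X²
1/G(Q, -464) = 1/((-464)²) = 1/215296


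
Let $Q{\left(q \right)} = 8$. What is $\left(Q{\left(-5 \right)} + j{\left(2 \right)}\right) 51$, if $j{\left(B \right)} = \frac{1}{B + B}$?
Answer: $\frac{1683}{4} \approx 420.75$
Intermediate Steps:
$j{\left(B \right)} = \frac{1}{2 B}$
$\left(Q{\left(-5 \right)} + j{\left(2 \right)}\right) 51 = \left(8 + \frac{1}{2 \cdot 2}\right) 51 = \left(8 + \frac{1}{2} \cdot \frac{1}{2}\right) 51 = \left(8 + \frac{1}{4}\right) 51 = \frac{33}{4} \cdot 51 = \frac{1683}{4}$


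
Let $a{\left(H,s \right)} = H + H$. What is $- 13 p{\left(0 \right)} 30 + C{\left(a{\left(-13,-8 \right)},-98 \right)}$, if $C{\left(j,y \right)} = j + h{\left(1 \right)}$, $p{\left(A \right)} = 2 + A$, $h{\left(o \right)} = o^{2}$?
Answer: $-805$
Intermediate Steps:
$a{\left(H,s \right)} = 2 H$
$C{\left(j,y \right)} = 1 + j$ ($C{\left(j,y \right)} = j + 1^{2} = j + 1 = 1 + j$)
$- 13 p{\left(0 \right)} 30 + C{\left(a{\left(-13,-8 \right)},-98 \right)} = - 13 \left(2 + 0\right) 30 + \left(1 + 2 \left(-13\right)\right) = \left(-13\right) 2 \cdot 30 + \left(1 - 26\right) = \left(-26\right) 30 - 25 = -780 - 25 = -805$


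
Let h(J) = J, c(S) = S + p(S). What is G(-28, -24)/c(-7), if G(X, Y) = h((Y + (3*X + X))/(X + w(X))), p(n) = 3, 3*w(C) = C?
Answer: -51/56 ≈ -0.91071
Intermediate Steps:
w(C) = C/3
c(S) = 3 + S (c(S) = S + 3 = 3 + S)
G(X, Y) = 3*(Y + 4*X)/(4*X) (G(X, Y) = (Y + (3*X + X))/(X + X/3) = (Y + 4*X)/((4*X/3)) = (Y + 4*X)*(3/(4*X)) = 3*(Y + 4*X)/(4*X))
G(-28, -24)/c(-7) = (3 + (3/4)*(-24)/(-28))/(3 - 7) = (3 + (3/4)*(-24)*(-1/28))/(-4) = (3 + 9/14)*(-1/4) = (51/14)*(-1/4) = -51/56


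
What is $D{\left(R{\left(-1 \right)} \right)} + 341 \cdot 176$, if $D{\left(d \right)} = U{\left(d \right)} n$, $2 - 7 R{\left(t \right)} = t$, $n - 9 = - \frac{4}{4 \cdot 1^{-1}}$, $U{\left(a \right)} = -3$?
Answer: $59992$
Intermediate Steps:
$n = 8$ ($n = 9 - \frac{4}{4 \cdot 1^{-1}} = 9 - \frac{4}{4 \cdot 1} = 9 - \frac{4}{4} = 9 - 1 = 8$)
$R{\left(t \right)} = \frac{2}{7} - \frac{t}{7}$
$D{\left(d \right)} = -24$ ($D{\left(d \right)} = \left(-3\right) 8 = -24$)
$D{\left(R{\left(-1 \right)} \right)} + 341 \cdot 176 = -24 + 341 \cdot 176 = -24 + 60016 = 59992$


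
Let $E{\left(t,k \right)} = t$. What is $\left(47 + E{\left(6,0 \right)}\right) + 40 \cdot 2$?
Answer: $133$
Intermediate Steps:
$\left(47 + E{\left(6,0 \right)}\right) + 40 \cdot 2 = \left(47 + 6\right) + 40 \cdot 2 = 53 + 80 = 133$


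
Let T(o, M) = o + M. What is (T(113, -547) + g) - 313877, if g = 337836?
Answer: 23525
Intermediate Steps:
T(o, M) = M + o
(T(113, -547) + g) - 313877 = ((-547 + 113) + 337836) - 313877 = (-434 + 337836) - 313877 = 337402 - 313877 = 23525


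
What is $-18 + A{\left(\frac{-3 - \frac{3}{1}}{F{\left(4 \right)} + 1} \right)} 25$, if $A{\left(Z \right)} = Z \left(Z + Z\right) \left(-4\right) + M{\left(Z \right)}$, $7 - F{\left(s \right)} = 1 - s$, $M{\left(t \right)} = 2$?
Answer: $- \frac{3328}{121} \approx -27.504$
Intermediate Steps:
$F{\left(s \right)} = 6 + s$ ($F{\left(s \right)} = 7 - \left(1 - s\right) = 7 + \left(-1 + s\right) = 6 + s$)
$A{\left(Z \right)} = 2 - 8 Z^{2}$ ($A{\left(Z \right)} = Z \left(Z + Z\right) \left(-4\right) + 2 = Z 2 Z \left(-4\right) + 2 = 2 Z^{2} \left(-4\right) + 2 = - 8 Z^{2} + 2 = 2 - 8 Z^{2}$)
$-18 + A{\left(\frac{-3 - \frac{3}{1}}{F{\left(4 \right)} + 1} \right)} 25 = -18 + \left(2 - 8 \left(\frac{-3 - \frac{3}{1}}{\left(6 + 4\right) + 1}\right)^{2}\right) 25 = -18 + \left(2 - 8 \left(\frac{-3 - 3}{10 + 1}\right)^{2}\right) 25 = -18 + \left(2 - 8 \left(\frac{-3 - 3}{11}\right)^{2}\right) 25 = -18 + \left(2 - 8 \left(\left(-6\right) \frac{1}{11}\right)^{2}\right) 25 = -18 + \left(2 - 8 \left(- \frac{6}{11}\right)^{2}\right) 25 = -18 + \left(2 - \frac{288}{121}\right) 25 = -18 - \frac{1150}{121} = - \frac{3328}{121}$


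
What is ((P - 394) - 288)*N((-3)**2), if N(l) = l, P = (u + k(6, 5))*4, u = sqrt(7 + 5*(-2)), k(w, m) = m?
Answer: -5958 + 36*I*sqrt(3) ≈ -5958.0 + 62.354*I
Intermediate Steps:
u = I*sqrt(3) (u = sqrt(7 - 10) = sqrt(-3) = I*sqrt(3) ≈ 1.732*I)
P = 20 + 4*I*sqrt(3) (P = (I*sqrt(3) + 5)*4 = (5 + I*sqrt(3))*4 = 20 + 4*I*sqrt(3) ≈ 20.0 + 6.9282*I)
((P - 394) - 288)*N((-3)**2) = (((20 + 4*I*sqrt(3)) - 394) - 288)*(-3)**2 = ((-374 + 4*I*sqrt(3)) - 288)*9 = (-662 + 4*I*sqrt(3))*9 = -5958 + 36*I*sqrt(3)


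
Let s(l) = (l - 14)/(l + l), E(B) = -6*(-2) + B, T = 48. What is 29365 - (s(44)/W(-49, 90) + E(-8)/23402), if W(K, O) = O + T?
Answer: 695446064207/23682824 ≈ 29365.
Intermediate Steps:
W(K, O) = 48 + O (W(K, O) = O + 48 = 48 + O)
E(B) = 12 + B
s(l) = (-14 + l)/(2*l) (s(l) = (-14 + l)/((2*l)) = (-14 + l)*(1/(2*l)) = (-14 + l)/(2*l))
29365 - (s(44)/W(-49, 90) + E(-8)/23402) = 29365 - (((½)*(-14 + 44)/44)/(48 + 90) + (12 - 8)/23402) = 29365 - (((½)*(1/44)*30)/138 + 4*(1/23402)) = 29365 - ((15/44)*(1/138) + 2/11701) = 29365 - (5/2024 + 2/11701) = 29365 - 1*62553/23682824 = 29365 - 62553/23682824 = 695446064207/23682824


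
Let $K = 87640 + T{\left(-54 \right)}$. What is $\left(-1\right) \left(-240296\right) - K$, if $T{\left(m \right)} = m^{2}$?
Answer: $149740$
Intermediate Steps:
$K = 90556$ ($K = 87640 + \left(-54\right)^{2} = 87640 + 2916 = 90556$)
$\left(-1\right) \left(-240296\right) - K = \left(-1\right) \left(-240296\right) - 90556 = 240296 - 90556 = 149740$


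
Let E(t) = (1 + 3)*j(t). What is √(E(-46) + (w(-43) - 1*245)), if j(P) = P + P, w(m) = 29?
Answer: 2*I*√146 ≈ 24.166*I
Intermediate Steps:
j(P) = 2*P
E(t) = 8*t (E(t) = (1 + 3)*(2*t) = 4*(2*t) = 8*t)
√(E(-46) + (w(-43) - 1*245)) = √(8*(-46) + (29 - 1*245)) = √(-368 + (29 - 245)) = √(-368 - 216) = √(-584) = 2*I*√146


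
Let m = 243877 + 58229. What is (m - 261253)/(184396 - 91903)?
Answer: 40853/92493 ≈ 0.44169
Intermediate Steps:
m = 302106
(m - 261253)/(184396 - 91903) = (302106 - 261253)/(184396 - 91903) = 40853/92493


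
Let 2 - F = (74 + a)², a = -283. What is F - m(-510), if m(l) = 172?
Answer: -43851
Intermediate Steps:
F = -43679 (F = 2 - (74 - 283)² = 2 - 1*(-209)² = 2 - 1*43681 = 2 - 43681 = -43679)
F - m(-510) = -43679 - 1*172 = -43679 - 172 = -43851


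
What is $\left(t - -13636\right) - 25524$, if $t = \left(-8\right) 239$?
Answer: $-13800$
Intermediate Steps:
$t = -1912$
$\left(t - -13636\right) - 25524 = \left(-1912 - -13636\right) - 25524 = \left(-1912 + 13636\right) - 25524 = 11724 - 25524 = -13800$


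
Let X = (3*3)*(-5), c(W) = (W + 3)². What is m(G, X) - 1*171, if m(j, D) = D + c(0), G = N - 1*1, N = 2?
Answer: -207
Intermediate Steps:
c(W) = (3 + W)²
G = 1 (G = 2 - 1*1 = 2 - 1 = 1)
X = -45 (X = 9*(-5) = -45)
m(j, D) = 9 + D (m(j, D) = D + (3 + 0)² = D + 3² = D + 9 = 9 + D)
m(G, X) - 1*171 = (9 - 45) - 1*171 = -36 - 171 = -207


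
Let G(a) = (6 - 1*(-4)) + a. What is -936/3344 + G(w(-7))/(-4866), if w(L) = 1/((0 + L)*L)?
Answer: -7025504/24916353 ≈ -0.28196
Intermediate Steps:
w(L) = L⁻² (w(L) = 1/(L*L) = L⁻²)
G(a) = 10 + a (G(a) = (6 + 4) + a = 10 + a)
-936/3344 + G(w(-7))/(-4866) = -936/3344 + (10 + (-7)⁻²)/(-4866) = -936*1/3344 + (10 + 1/49)*(-1/4866) = -117/418 + (491/49)*(-1/4866) = -117/418 - 491/238434 = -7025504/24916353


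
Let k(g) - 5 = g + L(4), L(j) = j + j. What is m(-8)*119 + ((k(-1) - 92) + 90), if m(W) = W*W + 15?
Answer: 9411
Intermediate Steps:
L(j) = 2*j
k(g) = 13 + g (k(g) = 5 + (g + 2*4) = 5 + (g + 8) = 5 + (8 + g) = 13 + g)
m(W) = 15 + W² (m(W) = W² + 15 = 15 + W²)
m(-8)*119 + ((k(-1) - 92) + 90) = (15 + (-8)²)*119 + (((13 - 1) - 92) + 90) = (15 + 64)*119 + ((12 - 92) + 90) = 79*119 + (-80 + 90) = 9401 + 10 = 9411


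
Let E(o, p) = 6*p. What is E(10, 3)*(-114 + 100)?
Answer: -252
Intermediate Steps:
E(10, 3)*(-114 + 100) = (6*3)*(-114 + 100) = 18*(-14) = -252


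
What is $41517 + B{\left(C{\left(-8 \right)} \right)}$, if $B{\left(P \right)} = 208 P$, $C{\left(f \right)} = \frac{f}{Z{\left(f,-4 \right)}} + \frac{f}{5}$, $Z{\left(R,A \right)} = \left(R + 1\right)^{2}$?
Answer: $\frac{10081809}{245} \approx 41150.0$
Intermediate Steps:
$Z{\left(R,A \right)} = \left(1 + R\right)^{2}$
$C{\left(f \right)} = \frac{f}{5} + \frac{f}{\left(1 + f\right)^{2}}$ ($C{\left(f \right)} = \frac{f}{\left(1 + f\right)^{2}} + \frac{f}{5} = \frac{f}{5} + \frac{f}{\left(1 + f\right)^{2}}$)
$41517 + B{\left(C{\left(-8 \right)} \right)} = 41517 + 208 \left(\frac{1}{5} \left(-8\right) - \frac{8}{\left(1 - 8\right)^{2}}\right) = 41517 + 208 \left(- \frac{8}{5} - \frac{8}{49}\right) = 41517 + 208 \left(- \frac{432}{245}\right) = 41517 - \frac{89856}{245} = \frac{10081809}{245}$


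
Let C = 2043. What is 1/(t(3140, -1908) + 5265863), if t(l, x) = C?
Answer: 1/5267906 ≈ 1.8983e-7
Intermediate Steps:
t(l, x) = 2043
1/(t(3140, -1908) + 5265863) = 1/(2043 + 5265863) = 1/5267906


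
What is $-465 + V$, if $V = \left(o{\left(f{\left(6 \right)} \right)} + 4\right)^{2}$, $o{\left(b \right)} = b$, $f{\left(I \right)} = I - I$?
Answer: $-449$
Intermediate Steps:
$f{\left(I \right)} = 0$
$V = 16$ ($V = \left(0 + 4\right)^{2} = 4^{2} = 16$)
$-465 + V = -465 + 16 = -449$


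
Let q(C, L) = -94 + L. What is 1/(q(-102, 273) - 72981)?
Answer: -1/72802 ≈ -1.3736e-5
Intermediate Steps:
1/(q(-102, 273) - 72981) = 1/((-94 + 273) - 72981) = 1/(179 - 72981) = 1/(-72802) = -1/72802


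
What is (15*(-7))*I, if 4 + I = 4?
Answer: 0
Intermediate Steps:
I = 0 (I = -4 + 4 = 0)
(15*(-7))*I = (15*(-7))*0 = -105*0 = 0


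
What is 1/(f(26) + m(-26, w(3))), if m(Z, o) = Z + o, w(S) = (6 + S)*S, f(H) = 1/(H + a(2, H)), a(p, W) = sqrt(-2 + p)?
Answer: 26/27 ≈ 0.96296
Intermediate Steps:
f(H) = 1/H (f(H) = 1/(H + sqrt(-2 + 2)) = 1/(H + sqrt(0)) = 1/(H + 0) = 1/H)
w(S) = S*(6 + S)
1/(f(26) + m(-26, w(3))) = 1/(1/26 + (-26 + 3*(6 + 3))) = 1/(1/26 + (-26 + 3*9)) = 1/(1/26 + (-26 + 27)) = 1/(1/26 + 1) = 1/(27/26) = 26/27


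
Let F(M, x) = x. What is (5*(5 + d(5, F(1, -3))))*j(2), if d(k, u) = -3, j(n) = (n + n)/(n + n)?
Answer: 10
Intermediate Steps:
j(n) = 1 (j(n) = (2*n)/((2*n)) = (2*n)*(1/(2*n)) = 1)
(5*(5 + d(5, F(1, -3))))*j(2) = (5*(5 - 3))*1 = (5*2)*1 = 10*1 = 10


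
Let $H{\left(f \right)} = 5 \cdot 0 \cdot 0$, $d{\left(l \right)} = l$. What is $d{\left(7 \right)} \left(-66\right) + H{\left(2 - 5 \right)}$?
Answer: $-462$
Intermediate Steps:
$H{\left(f \right)} = 0$ ($H{\left(f \right)} = 0 \cdot 0 = 0$)
$d{\left(7 \right)} \left(-66\right) + H{\left(2 - 5 \right)} = 7 \left(-66\right) + 0 = -462 + 0 = -462$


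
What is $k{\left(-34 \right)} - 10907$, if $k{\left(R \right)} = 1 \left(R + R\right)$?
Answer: $-10975$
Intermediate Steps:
$k{\left(R \right)} = 2 R$ ($k{\left(R \right)} = 1 \cdot 2 R = 2 R$)
$k{\left(-34 \right)} - 10907 = 2 \left(-34\right) - 10907 = -68 - 10907 = -10975$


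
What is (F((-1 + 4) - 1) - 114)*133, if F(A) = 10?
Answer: -13832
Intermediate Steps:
(F((-1 + 4) - 1) - 114)*133 = (10 - 114)*133 = -104*133 = -13832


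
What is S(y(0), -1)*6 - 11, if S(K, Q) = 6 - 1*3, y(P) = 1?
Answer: 7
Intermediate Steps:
S(K, Q) = 3 (S(K, Q) = 6 - 3 = 3)
S(y(0), -1)*6 - 11 = 3*6 - 11 = 18 - 11 = 7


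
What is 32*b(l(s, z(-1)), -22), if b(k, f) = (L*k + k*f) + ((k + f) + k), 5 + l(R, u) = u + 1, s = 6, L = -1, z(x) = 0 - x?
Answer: 1312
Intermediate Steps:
z(x) = -x
l(R, u) = -4 + u (l(R, u) = -5 + (u + 1) = -5 + (1 + u) = -4 + u)
b(k, f) = f + k + f*k (b(k, f) = (-k + k*f) + ((k + f) + k) = (-k + f*k) + ((f + k) + k) = (-k + f*k) + (f + 2*k) = f + k + f*k)
32*b(l(s, z(-1)), -22) = 32*(-22 + (-4 - 1*(-1)) - 22*(-4 - 1*(-1))) = 32*(-22 + (-4 + 1) - 22*(-4 + 1)) = 32*(-22 - 3 - 22*(-3)) = 32*(-22 - 3 + 66) = 32*41 = 1312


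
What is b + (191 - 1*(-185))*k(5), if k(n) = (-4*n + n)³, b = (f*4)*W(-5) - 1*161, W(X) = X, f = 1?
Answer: -1269181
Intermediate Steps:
b = -181 (b = (1*4)*(-5) - 1*161 = 4*(-5) - 161 = -20 - 161 = -181)
k(n) = -27*n³ (k(n) = (-3*n)³ = -27*n³)
b + (191 - 1*(-185))*k(5) = -181 + (191 - 1*(-185))*(-27*5³) = -181 + (191 + 185)*(-27*125) = -181 + 376*(-3375) = -181 - 1269000 = -1269181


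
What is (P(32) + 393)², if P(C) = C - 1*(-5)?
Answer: 184900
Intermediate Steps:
P(C) = 5 + C (P(C) = C + 5 = 5 + C)
(P(32) + 393)² = ((5 + 32) + 393)² = (37 + 393)² = 430² = 184900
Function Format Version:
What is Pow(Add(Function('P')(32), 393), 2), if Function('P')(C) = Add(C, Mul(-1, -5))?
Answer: 184900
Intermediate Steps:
Function('P')(C) = Add(5, C) (Function('P')(C) = Add(C, 5) = Add(5, C))
Pow(Add(Function('P')(32), 393), 2) = Pow(Add(Add(5, 32), 393), 2) = Pow(Add(37, 393), 2) = Pow(430, 2) = 184900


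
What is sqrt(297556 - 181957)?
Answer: sqrt(115599) ≈ 340.00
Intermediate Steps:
sqrt(297556 - 181957) = sqrt(115599)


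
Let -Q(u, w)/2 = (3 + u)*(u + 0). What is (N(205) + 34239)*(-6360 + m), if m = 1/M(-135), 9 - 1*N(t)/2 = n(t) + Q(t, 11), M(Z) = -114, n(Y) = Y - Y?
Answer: -148500722497/114 ≈ -1.3026e+9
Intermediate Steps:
n(Y) = 0
Q(u, w) = -2*u*(3 + u) (Q(u, w) = -2*(3 + u)*(u + 0) = -2*(3 + u)*u = -2*u*(3 + u))
N(t) = 18 + 4*t*(3 + t) (N(t) = 18 - 2*(0 - 2*t*(3 + t)) = 18 - (-4)*t*(3 + t) = 18 + 4*t*(3 + t))
m = -1/114 (m = 1/(-114) = -1/114 ≈ -0.0087719)
(N(205) + 34239)*(-6360 + m) = ((18 + 4*205*(3 + 205)) + 34239)*(-6360 - 1/114) = ((18 + 4*205*208) + 34239)*(-725041/114) = ((18 + 170560) + 34239)*(-725041/114) = (170578 + 34239)*(-725041/114) = 204817*(-725041/114) = -148500722497/114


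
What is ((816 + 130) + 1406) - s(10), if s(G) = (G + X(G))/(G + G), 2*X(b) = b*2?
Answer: 2351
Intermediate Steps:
X(b) = b (X(b) = (b*2)/2 = (2*b)/2 = b)
s(G) = 1 (s(G) = (G + G)/(G + G) = (2*G)/((2*G)) = (2*G)*(1/(2*G)) = 1)
((816 + 130) + 1406) - s(10) = ((816 + 130) + 1406) - 1*1 = (946 + 1406) - 1 = 2352 - 1 = 2351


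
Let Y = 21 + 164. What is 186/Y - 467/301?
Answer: -30409/55685 ≈ -0.54609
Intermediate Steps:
Y = 185
186/Y - 467/301 = 186/185 - 467/301 = -30409/55685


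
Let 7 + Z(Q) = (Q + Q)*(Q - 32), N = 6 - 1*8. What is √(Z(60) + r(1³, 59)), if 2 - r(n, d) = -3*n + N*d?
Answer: 2*√869 ≈ 58.958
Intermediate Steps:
N = -2 (N = 6 - 8 = -2)
Z(Q) = -7 + 2*Q*(-32 + Q) (Z(Q) = -7 + (Q + Q)*(Q - 32) = -7 + (2*Q)*(-32 + Q) = -7 + 2*Q*(-32 + Q))
r(n, d) = 2 + 2*d + 3*n (r(n, d) = 2 - (-3*n - 2*d) = 2 + (2*d + 3*n) = 2 + 2*d + 3*n)
√(Z(60) + r(1³, 59)) = √((-7 - 64*60 + 2*60²) + (2 + 2*59 + 3*1³)) = √((-7 - 3840 + 2*3600) + (2 + 118 + 3*1)) = √((-7 - 3840 + 7200) + (2 + 118 + 3)) = √(3353 + 123) = √3476 = 2*√869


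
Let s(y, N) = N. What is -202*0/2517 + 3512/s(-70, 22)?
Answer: 1756/11 ≈ 159.64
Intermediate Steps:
-202*0/2517 + 3512/s(-70, 22) = -202*0/2517 + 3512/22 = 0*(1/2517) + 3512*(1/22) = 0 + 1756/11 = 1756/11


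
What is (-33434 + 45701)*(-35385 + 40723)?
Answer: 65481246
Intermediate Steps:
(-33434 + 45701)*(-35385 + 40723) = 12267*5338 = 65481246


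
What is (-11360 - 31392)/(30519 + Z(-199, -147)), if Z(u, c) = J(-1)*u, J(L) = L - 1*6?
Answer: -5344/3989 ≈ -1.3397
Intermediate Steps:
J(L) = -6 + L (J(L) = L - 6 = -6 + L)
Z(u, c) = -7*u (Z(u, c) = (-6 - 1)*u = -7*u)
(-11360 - 31392)/(30519 + Z(-199, -147)) = (-11360 - 31392)/(30519 - 7*(-199)) = -42752/(30519 + 1393) = -42752/31912 = -42752*1/31912 = -5344/3989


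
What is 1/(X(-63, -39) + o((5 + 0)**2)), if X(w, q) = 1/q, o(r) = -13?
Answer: -39/508 ≈ -0.076772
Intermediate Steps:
1/(X(-63, -39) + o((5 + 0)**2)) = 1/(1/(-39) - 13) = 1/(-1/39 - 13) = 1/(-508/39) = -39/508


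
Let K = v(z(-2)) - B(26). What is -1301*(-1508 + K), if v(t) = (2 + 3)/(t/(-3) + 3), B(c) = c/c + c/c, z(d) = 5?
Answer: 7838525/4 ≈ 1.9596e+6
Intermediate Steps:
B(c) = 2 (B(c) = 1 + 1 = 2)
v(t) = 5/(3 - t/3) (v(t) = 5/(t*(-1/3) + 3) = 5/(-t/3 + 3) = 5/(3 - t/3))
K = 7/4 (K = -15/(-9 + 5) - 1*2 = -15/(-4) - 2 = -15*(-1/4) - 2 = 15/4 - 2 = 7/4 ≈ 1.7500)
-1301*(-1508 + K) = -1301*(-1508 + 7/4) = -1301*(-6025/4) = 7838525/4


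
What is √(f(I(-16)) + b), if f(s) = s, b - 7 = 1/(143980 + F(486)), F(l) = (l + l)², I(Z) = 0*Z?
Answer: √2074462605659/544382 ≈ 2.6458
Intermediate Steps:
I(Z) = 0
F(l) = 4*l² (F(l) = (2*l)² = 4*l²)
b = 7621349/1088764 (b = 7 + 1/(143980 + 4*486²) = 7 + 1/(143980 + 4*236196) = 7 + 1/(143980 + 944784) = 7 + 1/1088764 = 7621349/1088764 ≈ 7.0000)
√(f(I(-16)) + b) = √(0 + 7621349/1088764) = √(7621349/1088764) = √2074462605659/544382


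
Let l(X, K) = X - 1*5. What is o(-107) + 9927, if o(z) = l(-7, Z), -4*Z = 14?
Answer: 9915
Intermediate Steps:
Z = -7/2 (Z = -¼*14 = -7/2 ≈ -3.5000)
l(X, K) = -5 + X (l(X, K) = X - 5 = -5 + X)
o(z) = -12 (o(z) = -5 - 7 = -12)
o(-107) + 9927 = -12 + 9927 = 9915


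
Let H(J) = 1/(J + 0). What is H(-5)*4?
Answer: -4/5 ≈ -0.80000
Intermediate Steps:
H(J) = 1/J
H(-5)*4 = 4/(-5) = -1/5*4 = -4/5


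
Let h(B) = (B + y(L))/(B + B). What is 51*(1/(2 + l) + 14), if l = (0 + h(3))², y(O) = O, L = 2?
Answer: 71094/97 ≈ 732.93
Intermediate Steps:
h(B) = (2 + B)/(2*B) (h(B) = (B + 2)/(B + B) = (2 + B)/((2*B)) = (2 + B)*(1/(2*B)) = (2 + B)/(2*B))
l = 25/36 (l = (0 + (½)*(2 + 3)/3)² = (0 + (½)*(⅓)*5)² = (0 + ⅚)² = (⅚)² = 25/36 ≈ 0.69444)
51*(1/(2 + l) + 14) = 51*(1/(2 + 25/36) + 14) = 51*(1/(97/36) + 14) = 51*(36/97 + 14) = 51*(1394/97) = 71094/97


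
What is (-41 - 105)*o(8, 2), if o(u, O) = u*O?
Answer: -2336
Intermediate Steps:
o(u, O) = O*u
(-41 - 105)*o(8, 2) = (-41 - 105)*(2*8) = -146*16 = -2336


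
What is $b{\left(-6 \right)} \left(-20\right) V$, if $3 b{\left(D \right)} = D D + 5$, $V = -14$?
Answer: $\frac{11480}{3} \approx 3826.7$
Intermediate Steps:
$b{\left(D \right)} = \frac{5}{3} + \frac{D^{2}}{3}$ ($b{\left(D \right)} = \frac{D D + 5}{3} = \frac{D^{2} + 5}{3} = \frac{5 + D^{2}}{3} = \frac{5}{3} + \frac{D^{2}}{3}$)
$b{\left(-6 \right)} \left(-20\right) V = \left(\frac{5}{3} + \frac{\left(-6\right)^{2}}{3}\right) \left(-20\right) \left(-14\right) = \left(\frac{5}{3} + \frac{1}{3} \cdot 36\right) \left(-20\right) \left(-14\right) = \left(\frac{5}{3} + 12\right) \left(-20\right) \left(-14\right) = \frac{41}{3} \left(-20\right) \left(-14\right) = \left(- \frac{820}{3}\right) \left(-14\right) = \frac{11480}{3}$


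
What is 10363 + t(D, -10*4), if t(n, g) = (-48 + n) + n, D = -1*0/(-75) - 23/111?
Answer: 1144919/111 ≈ 10315.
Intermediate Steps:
D = -23/111 (D = 0*(-1/75) - 23*1/111 = 0 - 23/111 = -23/111 ≈ -0.20721)
t(n, g) = -48 + 2*n
10363 + t(D, -10*4) = 10363 + (-48 + 2*(-23/111)) = 10363 + (-48 - 46/111) = 10363 - 5374/111 = 1144919/111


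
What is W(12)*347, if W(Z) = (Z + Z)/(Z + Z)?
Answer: 347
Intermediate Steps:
W(Z) = 1 (W(Z) = (2*Z)/((2*Z)) = (2*Z)*(1/(2*Z)) = 1)
W(12)*347 = 1*347 = 347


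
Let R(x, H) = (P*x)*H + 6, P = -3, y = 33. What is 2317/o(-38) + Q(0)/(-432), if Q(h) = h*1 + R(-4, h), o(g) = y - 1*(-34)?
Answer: 166757/4824 ≈ 34.568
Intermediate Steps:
R(x, H) = 6 - 3*H*x (R(x, H) = (-3*x)*H + 6 = -3*H*x + 6 = 6 - 3*H*x)
o(g) = 67 (o(g) = 33 - 1*(-34) = 33 + 34 = 67)
Q(h) = 6 + 13*h (Q(h) = h*1 + (6 - 3*h*(-4)) = h + (6 + 12*h) = 6 + 13*h)
2317/o(-38) + Q(0)/(-432) = 2317/67 + (6 + 13*0)/(-432) = 2317*(1/67) + (6 + 0)*(-1/432) = 2317/67 + 6*(-1/432) = 2317/67 - 1/72 = 166757/4824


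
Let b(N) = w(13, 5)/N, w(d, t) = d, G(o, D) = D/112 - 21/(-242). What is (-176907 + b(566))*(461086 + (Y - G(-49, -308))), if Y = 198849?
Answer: -31982298241971321/273944 ≈ -1.1675e+11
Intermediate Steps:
G(o, D) = 21/242 + D/112 (G(o, D) = D*(1/112) - 21*(-1/242) = D/112 + 21/242 = 21/242 + D/112)
b(N) = 13/N
(-176907 + b(566))*(461086 + (Y - G(-49, -308))) = (-176907 + 13/566)*(461086 + (198849 - (21/242 + (1/112)*(-308)))) = (-176907 + 13*(1/566))*(461086 + (198849 - (21/242 - 11/4))) = (-176907 + 13/566)*(461086 + (198849 - 1*(-1289/484))) = -100129349*(461086 + (198849 + 1289/484))/566 = -100129349*(461086 + 96244205/484)/566 = -100129349/566*319409829/484 = -31982298241971321/273944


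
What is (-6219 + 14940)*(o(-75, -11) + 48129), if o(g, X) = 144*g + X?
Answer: 325450278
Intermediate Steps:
o(g, X) = X + 144*g
(-6219 + 14940)*(o(-75, -11) + 48129) = (-6219 + 14940)*((-11 + 144*(-75)) + 48129) = 8721*((-11 - 10800) + 48129) = 8721*(-10811 + 48129) = 8721*37318 = 325450278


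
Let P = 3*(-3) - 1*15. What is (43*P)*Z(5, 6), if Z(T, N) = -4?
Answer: 4128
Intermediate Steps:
P = -24 (P = -9 - 15 = -24)
(43*P)*Z(5, 6) = (43*(-24))*(-4) = -1032*(-4) = 4128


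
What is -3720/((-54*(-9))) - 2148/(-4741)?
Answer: -2765432/384021 ≈ -7.2012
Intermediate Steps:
-3720/((-54*(-9))) - 2148/(-4741) = -3720/486 - 2148*(-1/4741) = -3720*1/486 + 2148/4741 = -620/81 + 2148/4741 = -2765432/384021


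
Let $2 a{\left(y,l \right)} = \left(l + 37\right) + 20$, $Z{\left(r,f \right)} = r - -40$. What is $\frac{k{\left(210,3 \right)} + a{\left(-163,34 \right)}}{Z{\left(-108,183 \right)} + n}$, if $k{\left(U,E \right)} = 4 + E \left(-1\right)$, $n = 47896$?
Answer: $\frac{93}{95656} \approx 0.00097223$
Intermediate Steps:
$Z{\left(r,f \right)} = 40 + r$ ($Z{\left(r,f \right)} = r + 40 = 40 + r$)
$k{\left(U,E \right)} = 4 - E$
$a{\left(y,l \right)} = \frac{57}{2} + \frac{l}{2}$ ($a{\left(y,l \right)} = \frac{\left(l + 37\right) + 20}{2} = \frac{\left(37 + l\right) + 20}{2} = \frac{57 + l}{2} = \frac{57}{2} + \frac{l}{2}$)
$\frac{k{\left(210,3 \right)} + a{\left(-163,34 \right)}}{Z{\left(-108,183 \right)} + n} = \frac{\left(4 - 3\right) + \left(\frac{57}{2} + \frac{1}{2} \cdot 34\right)}{\left(40 - 108\right) + 47896} = \frac{\left(4 - 3\right) + \left(\frac{57}{2} + 17\right)}{-68 + 47896} = \frac{1 + \frac{91}{2}}{47828} = \frac{93}{2} \cdot \frac{1}{47828} = \frac{93}{95656}$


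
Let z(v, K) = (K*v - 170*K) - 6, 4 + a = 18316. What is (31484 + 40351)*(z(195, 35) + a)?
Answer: 1377867135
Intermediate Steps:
a = 18312 (a = -4 + 18316 = 18312)
z(v, K) = -6 - 170*K + K*v (z(v, K) = (-170*K + K*v) - 6 = -6 - 170*K + K*v)
(31484 + 40351)*(z(195, 35) + a) = (31484 + 40351)*((-6 - 170*35 + 35*195) + 18312) = 71835*((-6 - 5950 + 6825) + 18312) = 71835*(869 + 18312) = 71835*19181 = 1377867135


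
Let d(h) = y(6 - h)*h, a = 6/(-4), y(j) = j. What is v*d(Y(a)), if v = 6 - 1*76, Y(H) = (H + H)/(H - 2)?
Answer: -2160/7 ≈ -308.57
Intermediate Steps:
a = -3/2 (a = 6*(-¼) = -3/2 ≈ -1.5000)
Y(H) = 2*H/(-2 + H) (Y(H) = (2*H)/(-2 + H) = 2*H/(-2 + H))
d(h) = h*(6 - h) (d(h) = (6 - h)*h = h*(6 - h))
v = -70 (v = 6 - 76 = -70)
v*d(Y(a)) = -70*2*(-3/2)/(-2 - 3/2)*(6 - 2*(-3)/(2*(-2 - 3/2))) = -70*2*(-3/2)/(-7/2)*(6 - 2*(-3)/(2*(-7/2))) = -70*2*(-3/2)*(-2/7)*(6 - 2*(-3)*(-2)/(2*7)) = -60*(6 - 1*6/7) = -60*(6 - 6/7) = -60*36/7 = -70*216/49 = -2160/7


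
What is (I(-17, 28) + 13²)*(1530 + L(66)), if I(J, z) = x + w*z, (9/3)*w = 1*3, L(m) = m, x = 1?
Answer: 316008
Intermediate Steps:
w = 1 (w = (1*3)/3 = (⅓)*3 = 1)
I(J, z) = 1 + z (I(J, z) = 1 + 1*z = 1 + z)
(I(-17, 28) + 13²)*(1530 + L(66)) = ((1 + 28) + 13²)*(1530 + 66) = (29 + 169)*1596 = 198*1596 = 316008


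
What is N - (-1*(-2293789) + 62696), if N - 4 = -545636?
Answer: -2902117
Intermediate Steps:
N = -545632 (N = 4 - 545636 = -545632)
N - (-1*(-2293789) + 62696) = -545632 - (-1*(-2293789) + 62696) = -545632 - (2293789 + 62696) = -545632 - 1*2356485 = -545632 - 2356485 = -2902117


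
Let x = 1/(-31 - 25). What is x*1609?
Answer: -1609/56 ≈ -28.732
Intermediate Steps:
x = -1/56 (x = 1/(-56) = -1/56 ≈ -0.017857)
x*1609 = -1/56*1609 = -1609/56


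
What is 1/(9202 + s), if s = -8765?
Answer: 1/437 ≈ 0.0022883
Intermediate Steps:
1/(9202 + s) = 1/(9202 - 8765) = 1/437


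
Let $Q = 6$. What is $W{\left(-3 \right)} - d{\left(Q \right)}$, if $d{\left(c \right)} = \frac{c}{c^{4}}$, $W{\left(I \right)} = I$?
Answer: $- \frac{649}{216} \approx -3.0046$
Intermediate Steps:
$d{\left(c \right)} = \frac{1}{c^{3}}$ ($d{\left(c \right)} = \frac{c}{c^{4}} = \frac{1}{c^{3}}$)
$W{\left(-3 \right)} - d{\left(Q \right)} = -3 - \frac{1}{216} = - \frac{649}{216}$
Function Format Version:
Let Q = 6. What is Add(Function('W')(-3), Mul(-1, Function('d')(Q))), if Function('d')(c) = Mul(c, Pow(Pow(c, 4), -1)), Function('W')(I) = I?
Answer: Rational(-649, 216) ≈ -3.0046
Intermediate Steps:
Function('d')(c) = Pow(c, -3) (Function('d')(c) = Mul(c, Pow(c, -4)) = Pow(c, -3))
Add(Function('W')(-3), Mul(-1, Function('d')(Q))) = Add(-3, Mul(-1, Pow(6, -3))) = Add(-3, Mul(-1, Rational(1, 216))) = Add(-3, Rational(-1, 216)) = Rational(-649, 216)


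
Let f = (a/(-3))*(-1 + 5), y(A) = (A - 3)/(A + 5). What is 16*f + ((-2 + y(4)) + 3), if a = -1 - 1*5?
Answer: 1162/9 ≈ 129.11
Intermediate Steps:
a = -6 (a = -1 - 5 = -6)
y(A) = (-3 + A)/(5 + A)
f = 8 (f = (-6/(-3))*(-1 + 5) = -6*(-1/3)*4 = 2*4 = 8)
16*f + ((-2 + y(4)) + 3) = 16*8 + ((-2 + (-3 + 4)/(5 + 4)) + 3) = 128 + ((-2 + 1/9) + 3) = 128 + (-17/9 + 3) = 128 + 10/9 = 1162/9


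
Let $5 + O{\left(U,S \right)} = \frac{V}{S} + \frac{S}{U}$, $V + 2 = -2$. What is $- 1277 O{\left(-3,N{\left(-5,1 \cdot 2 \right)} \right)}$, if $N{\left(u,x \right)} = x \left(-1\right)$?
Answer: $\frac{8939}{3} \approx 2979.7$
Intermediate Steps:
$V = -4$ ($V = -2 - 2 = -4$)
$N{\left(u,x \right)} = - x$
$O{\left(U,S \right)} = -5 - \frac{4}{S} + \frac{S}{U}$ ($O{\left(U,S \right)} = -5 + \left(- \frac{4}{S} + \frac{S}{U}\right) = -5 - \frac{4}{S} + \frac{S}{U}$)
$- 1277 O{\left(-3,N{\left(-5,1 \cdot 2 \right)} \right)} = - 1277 \left(-5 - \frac{4}{\left(-1\right) 1 \cdot 2} + \frac{\left(-1\right) 1 \cdot 2}{-3}\right) = - 1277 \left(-5 - \frac{4}{\left(-1\right) 2} + \left(-1\right) 2 \left(- \frac{1}{3}\right)\right) = - 1277 \left(-5 - \frac{4}{-2} - - \frac{2}{3}\right) = - 1277 \left(-5 - -2 + \frac{2}{3}\right) = - 1277 \left(-5 + 2 + \frac{2}{3}\right) = \left(-1277\right) \left(- \frac{7}{3}\right) = \frac{8939}{3}$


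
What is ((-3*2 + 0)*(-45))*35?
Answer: 9450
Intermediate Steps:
((-3*2 + 0)*(-45))*35 = ((-6 + 0)*(-45))*35 = -6*(-45)*35 = 270*35 = 9450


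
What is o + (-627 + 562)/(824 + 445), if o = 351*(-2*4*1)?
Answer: -3563417/1269 ≈ -2808.1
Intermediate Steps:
o = -2808 (o = 351*(-8*1) = 351*(-8) = -2808)
o + (-627 + 562)/(824 + 445) = -2808 + (-627 + 562)/(824 + 445) = -2808 - 65/1269 = -3563417/1269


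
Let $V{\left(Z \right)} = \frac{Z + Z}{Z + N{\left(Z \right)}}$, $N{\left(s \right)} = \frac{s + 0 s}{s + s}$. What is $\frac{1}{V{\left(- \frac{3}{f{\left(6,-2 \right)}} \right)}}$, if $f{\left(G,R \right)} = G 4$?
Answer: $- \frac{3}{2} \approx -1.5$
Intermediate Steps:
$f{\left(G,R \right)} = 4 G$
$N{\left(s \right)} = \frac{1}{2}$ ($N{\left(s \right)} = \frac{s + 0}{2 s} = s \frac{1}{2 s} = \frac{1}{2}$)
$V{\left(Z \right)} = \frac{2 Z}{\frac{1}{2} + Z}$ ($V{\left(Z \right)} = \frac{Z + Z}{Z + \frac{1}{2}} = \frac{2 Z}{\frac{1}{2} + Z}$)
$\frac{1}{V{\left(- \frac{3}{f{\left(6,-2 \right)}} \right)}} = \frac{1}{4 \left(- \frac{3}{4 \cdot 6}\right) \frac{1}{1 + 2 \left(- \frac{3}{4 \cdot 6}\right)}} = \frac{1}{4 \left(- \frac{3}{24}\right) \frac{1}{1 + 2 \left(- \frac{3}{24}\right)}} = \frac{1}{4 \left(\left(-3\right) \frac{1}{24}\right) \frac{1}{1 + 2 \left(\left(-3\right) \frac{1}{24}\right)}} = \frac{1}{4 \left(- \frac{1}{8}\right) \frac{1}{1 + 2 \left(- \frac{1}{8}\right)}} = \frac{1}{4 \left(- \frac{1}{8}\right) \frac{1}{1 - \frac{1}{4}}} = \frac{1}{4 \left(- \frac{1}{8}\right) \frac{1}{\frac{3}{4}}} = \frac{1}{4 \left(- \frac{1}{8}\right) \frac{4}{3}} = \frac{1}{- \frac{2}{3}} = - \frac{3}{2}$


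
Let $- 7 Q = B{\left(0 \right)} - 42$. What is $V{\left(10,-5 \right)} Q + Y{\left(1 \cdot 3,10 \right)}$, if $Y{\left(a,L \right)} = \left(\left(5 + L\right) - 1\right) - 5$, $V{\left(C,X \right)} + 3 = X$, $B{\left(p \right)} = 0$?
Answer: $-39$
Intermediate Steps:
$V{\left(C,X \right)} = -3 + X$
$Q = 6$ ($Q = - \frac{0 - 42}{7} = \left(- \frac{1}{7}\right) \left(-42\right) = 6$)
$Y{\left(a,L \right)} = -1 + L$ ($Y{\left(a,L \right)} = \left(4 + L\right) - 5 = -1 + L$)
$V{\left(10,-5 \right)} Q + Y{\left(1 \cdot 3,10 \right)} = \left(-3 - 5\right) 6 + \left(-1 + 10\right) = \left(-8\right) 6 + 9 = -48 + 9 = -39$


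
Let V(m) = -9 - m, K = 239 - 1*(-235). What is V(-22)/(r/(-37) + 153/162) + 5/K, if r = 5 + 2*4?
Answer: 51973/2370 ≈ 21.930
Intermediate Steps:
K = 474 (K = 239 + 235 = 474)
r = 13 (r = 5 + 8 = 13)
V(-22)/(r/(-37) + 153/162) + 5/K = (-9 - 1*(-22))/(13/(-37) + 153/162) + 5/474 = (-9 + 22)/(13*(-1/37) + 153*(1/162)) + 5*(1/474) = 13/(-13/37 + 17/18) + 5/474 = 13/(395/666) + 5/474 = 13*(666/395) + 5/474 = 8658/395 + 5/474 = 51973/2370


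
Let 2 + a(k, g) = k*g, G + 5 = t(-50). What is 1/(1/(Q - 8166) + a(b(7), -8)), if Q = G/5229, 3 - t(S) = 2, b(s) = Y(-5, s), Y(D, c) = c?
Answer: -42700018/2476606273 ≈ -0.017241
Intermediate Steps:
b(s) = s
t(S) = 1 (t(S) = 3 - 1*2 = 3 - 2 = 1)
G = -4 (G = -5 + 1 = -4)
a(k, g) = -2 + g*k (a(k, g) = -2 + k*g = -2 + g*k)
Q = -4/5229 ≈ -0.00076496
1/(1/(Q - 8166) + a(b(7), -8)) = 1/(1/(-4/5229 - 8166) + (-2 - 8*7)) = 1/(1/(-42700018/5229) + (-2 - 56)) = 1/(-5229/42700018 - 58) = 1/(-2476606273/42700018) = -42700018/2476606273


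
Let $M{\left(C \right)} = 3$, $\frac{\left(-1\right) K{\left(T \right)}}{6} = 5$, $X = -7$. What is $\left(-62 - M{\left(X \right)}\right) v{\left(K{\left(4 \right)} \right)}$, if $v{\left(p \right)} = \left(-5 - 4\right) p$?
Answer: $-17550$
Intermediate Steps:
$K{\left(T \right)} = -30$ ($K{\left(T \right)} = \left(-6\right) 5 = -30$)
$v{\left(p \right)} = - 9 p$
$\left(-62 - M{\left(X \right)}\right) v{\left(K{\left(4 \right)} \right)} = \left(-62 - 3\right) \left(\left(-9\right) \left(-30\right)\right) = \left(-62 - 3\right) 270 = \left(-65\right) 270 = -17550$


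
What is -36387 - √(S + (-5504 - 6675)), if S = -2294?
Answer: -36387 - I*√14473 ≈ -36387.0 - 120.3*I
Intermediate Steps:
-36387 - √(S + (-5504 - 6675)) = -36387 - √(-2294 + (-5504 - 6675)) = -36387 - √(-2294 - 12179) = -36387 - √(-14473) = -36387 - I*√14473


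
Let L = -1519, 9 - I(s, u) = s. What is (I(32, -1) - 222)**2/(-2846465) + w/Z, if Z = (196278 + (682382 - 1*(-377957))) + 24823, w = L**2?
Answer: 1298180778573/729514821920 ≈ 1.7795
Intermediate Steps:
I(s, u) = 9 - s
w = 2307361 (w = (-1519)**2 = 2307361)
Z = 1281440 (Z = (196278 + (682382 + 377957)) + 24823 = (196278 + 1060339) + 24823 = 1256617 + 24823 = 1281440)
(I(32, -1) - 222)**2/(-2846465) + w/Z = ((9 - 1*32) - 222)**2/(-2846465) + 2307361/1281440 = ((9 - 32) - 222)**2*(-1/2846465) + 2307361*(1/1281440) = (-23 - 222)**2*(-1/2846465) + 2307361/1281440 = (-245)**2*(-1/2846465) + 2307361/1281440 = 60025*(-1/2846465) + 2307361/1281440 = -12005/569293 + 2307361/1281440 = 1298180778573/729514821920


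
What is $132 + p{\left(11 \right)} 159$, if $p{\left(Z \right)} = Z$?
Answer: $1881$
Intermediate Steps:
$132 + p{\left(11 \right)} 159 = 132 + 11 \cdot 159 = 132 + 1749 = 1881$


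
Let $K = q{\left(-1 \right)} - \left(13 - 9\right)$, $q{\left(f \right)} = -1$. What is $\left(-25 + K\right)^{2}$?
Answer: $900$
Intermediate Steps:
$K = -5$ ($K = -1 - \left(13 - 9\right) = -1 - 4 = -5$)
$\left(-25 + K\right)^{2} = \left(-25 - 5\right)^{2} = \left(-30\right)^{2} = 900$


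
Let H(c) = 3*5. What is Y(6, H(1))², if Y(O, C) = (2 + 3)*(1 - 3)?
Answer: 100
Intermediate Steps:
H(c) = 15
Y(O, C) = -10 (Y(O, C) = 5*(-2) = -10)
Y(6, H(1))² = (-10)² = 100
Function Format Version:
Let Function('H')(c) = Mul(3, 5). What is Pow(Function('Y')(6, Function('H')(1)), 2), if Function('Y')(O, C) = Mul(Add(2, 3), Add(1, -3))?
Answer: 100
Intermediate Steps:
Function('H')(c) = 15
Function('Y')(O, C) = -10 (Function('Y')(O, C) = Mul(5, -2) = -10)
Pow(Function('Y')(6, Function('H')(1)), 2) = Pow(-10, 2) = 100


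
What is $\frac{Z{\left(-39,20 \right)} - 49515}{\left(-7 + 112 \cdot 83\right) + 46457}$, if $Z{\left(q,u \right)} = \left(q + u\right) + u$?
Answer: $- \frac{1303}{1467} \approx -0.88821$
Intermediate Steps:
$Z{\left(q,u \right)} = q + 2 u$
$\frac{Z{\left(-39,20 \right)} - 49515}{\left(-7 + 112 \cdot 83\right) + 46457} = \frac{\left(-39 + 2 \cdot 20\right) - 49515}{\left(-7 + 112 \cdot 83\right) + 46457} = \frac{\left(-39 + 40\right) - 49515}{\left(-7 + 9296\right) + 46457} = \frac{1 - 49515}{9289 + 46457} = - \frac{49514}{55746} = \left(-49514\right) \frac{1}{55746} = - \frac{1303}{1467}$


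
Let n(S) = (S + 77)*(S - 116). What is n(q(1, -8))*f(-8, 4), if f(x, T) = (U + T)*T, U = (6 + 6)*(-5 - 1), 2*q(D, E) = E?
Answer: 2382720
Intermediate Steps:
q(D, E) = E/2
n(S) = (-116 + S)*(77 + S) (n(S) = (77 + S)*(-116 + S) = (-116 + S)*(77 + S))
U = -72 (U = 12*(-6) = -72)
f(x, T) = T*(-72 + T) (f(x, T) = (-72 + T)*T = T*(-72 + T))
n(q(1, -8))*f(-8, 4) = (-8932 + ((½)*(-8))² - 39*(-8)/2)*(4*(-72 + 4)) = (-8932 + (-4)² - 39*(-4))*(4*(-68)) = (-8932 + 16 + 156)*(-272) = -8760*(-272) = 2382720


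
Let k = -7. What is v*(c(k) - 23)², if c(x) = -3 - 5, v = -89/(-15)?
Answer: 85529/15 ≈ 5701.9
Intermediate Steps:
v = 89/15 (v = -89*(-1/15) = 89/15 ≈ 5.9333)
c(x) = -8
v*(c(k) - 23)² = 89*(-8 - 23)²/15 = (89/15)*(-31)² = (89/15)*961 = 85529/15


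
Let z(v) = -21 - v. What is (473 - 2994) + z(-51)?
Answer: -2491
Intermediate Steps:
(473 - 2994) + z(-51) = (473 - 2994) + (-21 - 1*(-51)) = -2521 + (-21 + 51) = -2521 + 30 = -2491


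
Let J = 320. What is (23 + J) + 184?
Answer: 527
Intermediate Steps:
(23 + J) + 184 = (23 + 320) + 184 = 343 + 184 = 527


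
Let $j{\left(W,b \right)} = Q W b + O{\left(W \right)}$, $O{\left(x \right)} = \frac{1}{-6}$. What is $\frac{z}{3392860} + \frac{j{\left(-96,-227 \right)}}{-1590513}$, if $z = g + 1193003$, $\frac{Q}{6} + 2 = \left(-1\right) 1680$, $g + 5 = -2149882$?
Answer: $\frac{1116978507292537}{8094581905770} \approx 137.99$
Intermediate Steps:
$g = -2149887$ ($g = -5 - 2149882 = -2149887$)
$O{\left(x \right)} = - \frac{1}{6}$
$Q = -10092$ ($Q = -12 + 6 \left(\left(-1\right) 1680\right) = -12 + 6 \left(-1680\right) = -12 - 10080 = -10092$)
$j{\left(W,b \right)} = - \frac{1}{6} - 10092 W b$ ($j{\left(W,b \right)} = - 10092 W b - \frac{1}{6} = - \frac{1}{6} - 10092 W b$)
$z = -956884$ ($z = -2149887 + 1193003 = -956884$)
$\frac{z}{3392860} + \frac{j{\left(-96,-227 \right)}}{-1590513} = - \frac{956884}{3392860} + \frac{- \frac{1}{6} - \left(-968832\right) \left(-227\right)}{-1590513} = \left(-956884\right) \frac{1}{3392860} + \left(- \frac{1}{6} - 219924864\right) \left(- \frac{1}{1590513}\right) = - \frac{239221}{848215} - - \frac{1319549185}{9543078} = - \frac{239221}{848215} + \frac{1319549185}{9543078} = \frac{1116978507292537}{8094581905770}$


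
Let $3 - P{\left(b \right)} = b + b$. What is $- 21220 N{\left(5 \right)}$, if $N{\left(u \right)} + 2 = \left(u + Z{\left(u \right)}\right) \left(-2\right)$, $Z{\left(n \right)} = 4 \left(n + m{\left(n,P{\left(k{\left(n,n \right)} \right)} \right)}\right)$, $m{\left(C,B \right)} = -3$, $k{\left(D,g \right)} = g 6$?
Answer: $594160$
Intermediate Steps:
$k{\left(D,g \right)} = 6 g$
$P{\left(b \right)} = 3 - 2 b$ ($P{\left(b \right)} = 3 - \left(b + b\right) = 3 - 2 b$)
$Z{\left(n \right)} = -12 + 4 n$ ($Z{\left(n \right)} = 4 \left(n - 3\right) = 4 \left(-3 + n\right) = -12 + 4 n$)
$N{\left(u \right)} = 22 - 10 u$ ($N{\left(u \right)} = -2 + \left(u + \left(-12 + 4 u\right)\right) \left(-2\right) = -2 + \left(-12 + 5 u\right) \left(-2\right) = -2 - \left(-24 + 10 u\right) = 22 - 10 u$)
$- 21220 N{\left(5 \right)} = - 21220 \left(22 - 50\right) = \left(-21220\right) \left(-28\right) = 594160$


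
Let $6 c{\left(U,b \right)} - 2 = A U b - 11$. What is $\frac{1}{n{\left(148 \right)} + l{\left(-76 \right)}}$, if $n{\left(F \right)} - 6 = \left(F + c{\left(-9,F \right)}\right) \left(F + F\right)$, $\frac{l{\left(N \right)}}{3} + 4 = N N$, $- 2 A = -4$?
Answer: $- \frac{1}{70738} \approx -1.4137 \cdot 10^{-5}$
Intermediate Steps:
$A = 2$ ($A = \left(- \frac{1}{2}\right) \left(-4\right) = 2$)
$l{\left(N \right)} = -12 + 3 N^{2}$ ($l{\left(N \right)} = -12 + 3 N N = -12 + 3 N^{2}$)
$c{\left(U,b \right)} = - \frac{3}{2} + \frac{U b}{3}$ ($c{\left(U,b \right)} = \frac{1}{3} + \frac{2 U b - 11}{6} = \frac{1}{3} + \frac{-11 + 2 U b}{6} = \frac{1}{3} + \left(- \frac{11}{6} + \frac{U b}{3}\right) = - \frac{3}{2} + \frac{U b}{3}$)
$n{\left(F \right)} = 6 + 2 F \left(- \frac{3}{2} - 2 F\right)$ ($n{\left(F \right)} = 6 + \left(F + \left(- \frac{3}{2} + \frac{1}{3} \left(-9\right) F\right)\right) \left(F + F\right) = 6 + \left(F - \left(\frac{3}{2} + 3 F\right)\right) 2 F = 6 + \left(- \frac{3}{2} - 2 F\right) 2 F = 6 + 2 F \left(- \frac{3}{2} - 2 F\right)$)
$\frac{1}{n{\left(148 \right)} + l{\left(-76 \right)}} = \frac{1}{\left(6 - 4 \cdot 148^{2} - 444\right) - \left(12 - 3 \left(-76\right)^{2}\right)} = \frac{1}{\left(6 - 87616 - 444\right) + \left(-12 + 3 \cdot 5776\right)} = \frac{1}{\left(6 - 87616 - 444\right) + \left(-12 + 17328\right)} = \frac{1}{-88054 + 17316} = \frac{1}{-70738} = - \frac{1}{70738}$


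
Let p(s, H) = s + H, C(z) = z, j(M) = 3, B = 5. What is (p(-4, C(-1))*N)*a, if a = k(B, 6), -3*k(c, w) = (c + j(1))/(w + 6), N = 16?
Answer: 160/9 ≈ 17.778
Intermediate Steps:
p(s, H) = H + s
k(c, w) = -(3 + c)/(3*(6 + w)) (k(c, w) = -(c + 3)/(3*(w + 6)) = -(3 + c)/(3*(6 + w)))
a = -2/9 (a = (-3 - 1*5)/(3*(6 + 6)) = (⅓)*(-3 - 5)/12 = (⅓)*(1/12)*(-8) = -2/9 ≈ -0.22222)
(p(-4, C(-1))*N)*a = ((-1 - 4)*16)*(-2/9) = -5*16*(-2/9) = -80*(-2/9) = 160/9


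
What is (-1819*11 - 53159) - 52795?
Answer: -125963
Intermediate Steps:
(-1819*11 - 53159) - 52795 = (-20009 - 53159) - 52795 = -73168 - 52795 = -125963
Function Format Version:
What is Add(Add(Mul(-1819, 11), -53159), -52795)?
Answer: -125963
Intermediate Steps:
Add(Add(Mul(-1819, 11), -53159), -52795) = Add(Add(-20009, -53159), -52795) = Add(-73168, -52795) = -125963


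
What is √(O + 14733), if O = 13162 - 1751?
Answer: 4*√1634 ≈ 161.69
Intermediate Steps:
O = 11411
√(O + 14733) = √(11411 + 14733) = √26144 = 4*√1634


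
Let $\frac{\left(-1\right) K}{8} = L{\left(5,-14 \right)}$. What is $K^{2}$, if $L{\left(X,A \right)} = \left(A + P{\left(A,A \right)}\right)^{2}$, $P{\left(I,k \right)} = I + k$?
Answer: $199148544$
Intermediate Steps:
$L{\left(X,A \right)} = 9 A^{2}$ ($L{\left(X,A \right)} = \left(A + \left(A + A\right)\right)^{2} = \left(A + 2 A\right)^{2} = \left(3 A\right)^{2} = 9 A^{2}$)
$K = -14112$ ($K = - 8 \cdot 9 \left(-14\right)^{2} = - 8 \cdot 9 \cdot 196 = \left(-8\right) 1764 = -14112$)
$K^{2} = \left(-14112\right)^{2} = 199148544$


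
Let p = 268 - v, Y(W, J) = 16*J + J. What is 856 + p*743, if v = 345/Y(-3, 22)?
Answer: 74536185/374 ≈ 1.9929e+5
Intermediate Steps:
Y(W, J) = 17*J
v = 345/374 (v = 345/((17*22)) = 345/374 ≈ 0.92246)
p = 99887/374 (p = 268 - 1*345/374 = 268 - 345/374 = 99887/374 ≈ 267.08)
856 + p*743 = 856 + (99887/374)*743 = 856 + 74216041/374 = 74536185/374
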